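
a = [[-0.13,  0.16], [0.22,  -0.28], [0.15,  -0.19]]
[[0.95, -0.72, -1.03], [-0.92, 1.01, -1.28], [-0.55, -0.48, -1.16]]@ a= [[-0.44, 0.55], [0.15, -0.19], [-0.21, 0.27]]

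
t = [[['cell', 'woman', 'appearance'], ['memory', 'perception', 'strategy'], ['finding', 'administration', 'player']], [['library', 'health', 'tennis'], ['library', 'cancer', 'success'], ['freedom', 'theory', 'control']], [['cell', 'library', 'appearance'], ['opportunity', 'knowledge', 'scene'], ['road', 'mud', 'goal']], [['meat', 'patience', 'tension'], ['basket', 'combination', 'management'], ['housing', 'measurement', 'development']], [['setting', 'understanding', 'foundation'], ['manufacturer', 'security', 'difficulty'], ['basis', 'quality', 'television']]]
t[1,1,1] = 'cancer'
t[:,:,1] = [['woman', 'perception', 'administration'], ['health', 'cancer', 'theory'], ['library', 'knowledge', 'mud'], ['patience', 'combination', 'measurement'], ['understanding', 'security', 'quality']]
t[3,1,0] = 'basket'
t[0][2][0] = 'finding'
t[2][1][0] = 'opportunity'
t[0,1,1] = 'perception'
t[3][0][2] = 'tension'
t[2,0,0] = 'cell'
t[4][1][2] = 'difficulty'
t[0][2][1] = 'administration'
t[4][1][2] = 'difficulty'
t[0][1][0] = 'memory'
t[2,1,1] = 'knowledge'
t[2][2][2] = 'goal'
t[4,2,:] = ['basis', 'quality', 'television']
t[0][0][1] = 'woman'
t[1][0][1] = 'health'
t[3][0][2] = 'tension'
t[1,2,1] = 'theory'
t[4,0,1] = 'understanding'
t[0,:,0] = ['cell', 'memory', 'finding']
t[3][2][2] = 'development'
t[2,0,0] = 'cell'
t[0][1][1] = 'perception'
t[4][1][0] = 'manufacturer'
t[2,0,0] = 'cell'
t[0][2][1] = 'administration'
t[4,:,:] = [['setting', 'understanding', 'foundation'], ['manufacturer', 'security', 'difficulty'], ['basis', 'quality', 'television']]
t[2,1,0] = 'opportunity'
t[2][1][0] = 'opportunity'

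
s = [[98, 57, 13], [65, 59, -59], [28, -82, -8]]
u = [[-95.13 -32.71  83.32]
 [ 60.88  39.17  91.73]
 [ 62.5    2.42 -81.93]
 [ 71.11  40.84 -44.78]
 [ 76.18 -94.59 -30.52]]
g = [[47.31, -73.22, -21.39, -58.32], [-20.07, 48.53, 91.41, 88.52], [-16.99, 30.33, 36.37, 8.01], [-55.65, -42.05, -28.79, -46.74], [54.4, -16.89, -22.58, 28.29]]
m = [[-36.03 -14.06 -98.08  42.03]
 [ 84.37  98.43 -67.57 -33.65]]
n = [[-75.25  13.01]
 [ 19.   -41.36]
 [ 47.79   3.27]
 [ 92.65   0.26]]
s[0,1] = 57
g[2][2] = 36.37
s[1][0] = 65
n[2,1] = 3.27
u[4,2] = -30.52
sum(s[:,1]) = 34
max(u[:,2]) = 91.73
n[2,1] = 3.27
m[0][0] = -36.03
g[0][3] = -58.32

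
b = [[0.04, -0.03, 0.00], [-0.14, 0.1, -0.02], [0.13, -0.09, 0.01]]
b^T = [[0.04, -0.14, 0.13], [-0.03, 0.10, -0.09], [0.0, -0.02, 0.01]]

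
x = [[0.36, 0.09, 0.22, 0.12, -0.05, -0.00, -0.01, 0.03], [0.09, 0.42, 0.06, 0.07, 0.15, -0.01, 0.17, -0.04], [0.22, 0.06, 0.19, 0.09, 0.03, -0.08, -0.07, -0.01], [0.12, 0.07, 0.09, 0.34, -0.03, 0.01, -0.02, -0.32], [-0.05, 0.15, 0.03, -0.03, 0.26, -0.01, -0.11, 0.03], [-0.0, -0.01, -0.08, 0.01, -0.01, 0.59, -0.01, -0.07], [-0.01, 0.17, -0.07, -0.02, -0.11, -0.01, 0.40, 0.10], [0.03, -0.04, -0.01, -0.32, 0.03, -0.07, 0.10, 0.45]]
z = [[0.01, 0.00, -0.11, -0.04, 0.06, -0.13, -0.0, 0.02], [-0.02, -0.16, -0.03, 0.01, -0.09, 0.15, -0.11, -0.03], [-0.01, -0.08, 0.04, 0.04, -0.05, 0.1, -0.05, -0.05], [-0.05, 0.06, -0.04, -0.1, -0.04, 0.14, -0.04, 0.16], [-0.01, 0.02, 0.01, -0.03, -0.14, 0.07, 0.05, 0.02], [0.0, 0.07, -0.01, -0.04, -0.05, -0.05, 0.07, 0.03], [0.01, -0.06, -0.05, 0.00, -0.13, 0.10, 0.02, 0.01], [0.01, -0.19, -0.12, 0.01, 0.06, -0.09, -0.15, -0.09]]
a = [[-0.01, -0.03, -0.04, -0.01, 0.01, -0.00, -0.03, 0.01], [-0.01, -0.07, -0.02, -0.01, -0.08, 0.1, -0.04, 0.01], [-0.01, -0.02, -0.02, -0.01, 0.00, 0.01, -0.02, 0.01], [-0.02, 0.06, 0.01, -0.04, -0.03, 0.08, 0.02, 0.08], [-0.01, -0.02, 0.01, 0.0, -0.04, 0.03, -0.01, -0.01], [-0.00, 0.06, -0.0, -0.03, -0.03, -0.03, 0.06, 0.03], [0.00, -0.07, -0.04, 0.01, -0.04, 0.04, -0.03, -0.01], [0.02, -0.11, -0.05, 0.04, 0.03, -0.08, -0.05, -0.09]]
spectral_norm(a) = 0.24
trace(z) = -0.47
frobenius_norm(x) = 1.35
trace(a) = -0.33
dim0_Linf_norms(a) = [0.02, 0.11, 0.05, 0.04, 0.08, 0.1, 0.06, 0.09]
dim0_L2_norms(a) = [0.03, 0.18, 0.08, 0.07, 0.11, 0.16, 0.1, 0.13]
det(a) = 0.00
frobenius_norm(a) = 0.33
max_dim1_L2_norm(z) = 0.3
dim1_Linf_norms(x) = [0.36, 0.42, 0.22, 0.34, 0.26, 0.59, 0.4, 0.45]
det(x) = -0.00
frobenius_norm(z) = 0.61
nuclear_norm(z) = 1.21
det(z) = -0.00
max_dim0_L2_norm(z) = 0.31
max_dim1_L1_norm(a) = 0.47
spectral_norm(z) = 0.38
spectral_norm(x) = 0.80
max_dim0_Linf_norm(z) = 0.19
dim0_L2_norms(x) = [0.45, 0.5, 0.33, 0.5, 0.33, 0.6, 0.47, 0.57]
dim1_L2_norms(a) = [0.06, 0.15, 0.04, 0.14, 0.06, 0.1, 0.1, 0.19]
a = x @ z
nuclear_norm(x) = 3.02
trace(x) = 3.01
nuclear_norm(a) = 0.60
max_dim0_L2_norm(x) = 0.6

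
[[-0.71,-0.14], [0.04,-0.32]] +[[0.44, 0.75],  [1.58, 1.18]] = [[-0.27,0.61], [1.62,0.86]]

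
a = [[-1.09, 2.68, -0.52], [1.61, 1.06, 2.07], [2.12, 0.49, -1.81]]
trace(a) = -1.84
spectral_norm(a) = 2.94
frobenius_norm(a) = 4.97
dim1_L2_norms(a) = [2.94, 2.83, 2.83]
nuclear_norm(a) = 8.60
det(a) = 23.53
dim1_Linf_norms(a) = [2.68, 2.07, 2.12]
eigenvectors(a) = [[(0.5+0j), (0.13-0.6j), 0.13+0.60j], [0.81+0.00j, (0.17+0.37j), 0.17-0.37j], [(0.31+0j), (-0.67+0j), (-0.67-0j)]]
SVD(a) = [[-1.0,  -0.07,  0.06], [0.01,  -0.7,  -0.71], [0.09,  -0.71,  0.70]] @ diag([2.9404063084148957, 2.8616555599214792, 2.795896671517811]) @ [[0.44, -0.89, 0.13], [-0.89, -0.45, -0.05], [0.10, -0.09, -0.99]]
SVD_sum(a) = [[-1.29, 2.60, -0.37], [0.02, -0.03, 0.0], [0.12, -0.24, 0.03]] + [[0.19, 0.09, 0.01], [1.79, 0.90, 0.09], [1.81, 0.91, 0.09]] + [[0.02, -0.01, -0.16], [-0.20, 0.19, 1.97], [0.19, -0.18, -1.94]]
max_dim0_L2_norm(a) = 2.92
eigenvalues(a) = [(2.87+0j), (-2.36+1.63j), (-2.36-1.63j)]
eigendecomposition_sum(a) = [[(0.71+0j),1.18+0.00j,(0.44-0j)], [1.14+0.00j,(1.88+0j),(0.71-0j)], [(0.44+0j),(0.73+0j),(0.27-0j)]] + [[(-0.9+0.58j),  0.75+0.05j,  (-0.48-1.08j)], [(0.23-0.66j),  (-0.41+0.27j),  0.68+0.37j], [(0.84+0.82j),  (-0.12-0.81j),  -1.04+0.77j]] + [[-0.90-0.58j,(0.75-0.05j),(-0.48+1.08j)], [(0.23+0.66j),(-0.41-0.27j),0.68-0.37j], [0.84-0.82j,-0.12+0.81j,(-1.04-0.77j)]]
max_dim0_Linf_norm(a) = 2.68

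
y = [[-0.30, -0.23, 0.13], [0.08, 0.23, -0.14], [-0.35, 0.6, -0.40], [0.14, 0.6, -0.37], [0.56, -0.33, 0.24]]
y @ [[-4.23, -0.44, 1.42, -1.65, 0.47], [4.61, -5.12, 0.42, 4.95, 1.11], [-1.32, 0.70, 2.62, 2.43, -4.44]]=[[0.04, 1.40, -0.18, -0.33, -0.97], [0.91, -1.31, -0.16, 0.67, 0.91], [4.77, -3.2, -1.29, 2.58, 2.28], [2.66, -3.39, -0.52, 1.84, 2.37], [-4.21, 1.61, 1.29, -1.97, -1.17]]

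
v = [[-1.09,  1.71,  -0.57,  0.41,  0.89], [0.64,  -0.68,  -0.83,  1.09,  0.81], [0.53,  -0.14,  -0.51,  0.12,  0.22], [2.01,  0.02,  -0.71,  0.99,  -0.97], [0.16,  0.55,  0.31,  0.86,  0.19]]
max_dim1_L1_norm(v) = 4.7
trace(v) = -1.10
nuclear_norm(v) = 7.79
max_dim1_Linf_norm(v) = 2.01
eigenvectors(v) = [[-0.49+0.00j, -0.65+0.00j, -0.57+0.24j, -0.57-0.24j, (0.52+0j)],  [-0.47+0.00j, 0.42+0.00j, -0.25-0.05j, -0.25+0.05j, 0.29+0.00j],  [(-0.16+0j), (0.33+0j), 0.15+0.22j, 0.15-0.22j, (0.38+0j)],  [(-0.49+0j), (0.44+0j), 0.63+0.00j, 0.63-0.00j, (-0.22+0j)],  [(-0.52+0j), (-0.31+0j), (-0.16-0.24j), -0.16+0.24j, 0.68+0.00j]]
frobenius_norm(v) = 4.13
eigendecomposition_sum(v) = [[0.63+0.00j, 0.48+0.00j, (-0.62-0j), 0.90-0.00j, -0.04+0.00j], [0.60+0.00j, 0.46+0.00j, (-0.6-0j), 0.86-0.00j, -0.04+0.00j], [(0.21+0j), 0.16+0.00j, (-0.21-0j), 0.30-0.00j, (-0.01+0j)], [0.63+0.00j, 0.48+0.00j, -0.63-0.00j, 0.90-0.00j, (-0.04+0j)], [(0.67+0j), 0.51+0.00j, -0.67-0.00j, 0.96-0.00j, -0.04+0.00j]] + [[-0.63+0.00j, (1.3+0j), (0.51-0j), (-0.3+0j), (-0.46+0j)], [0.42-0.00j, -0.85-0.00j, (-0.34+0j), 0.20-0.00j, (0.3-0j)], [0.33-0.00j, (-0.67-0j), -0.26+0.00j, (0.15-0j), (0.23-0j)], [0.44-0.00j, -0.89-0.00j, -0.35+0.00j, 0.21-0.00j, (0.31-0j)], [-0.31+0.00j, (0.63+0j), 0.25-0.00j, -0.15+0.00j, (-0.22+0j)]] + [[-0.49-0.03j, 0.01+0.52j, (-0.39-0.42j), (-0.02-0.27j), (0.58-0.06j)],[-0.16-0.12j, (-0.12+0.18j), (-0.04-0.23j), (0.06-0.1j), (0.21+0.12j)],[(0.03+0.21j), 0.22-0.05j, -0.14+0.20j, -0.11+0.03j, (-0.08-0.24j)],[0.45+0.22j, 0.20-0.50j, (0.21+0.55j), -0.09+0.26j, (-0.57-0.17j)],[-0.04-0.22j, -0.24+0.06j, 0.15-0.22j, 0.12-0.03j, (0.08+0.26j)]] + [[(-0.49+0.03j), 0.01-0.52j, (-0.39+0.42j), -0.02+0.27j, 0.58+0.06j], [(-0.16+0.12j), -0.12-0.18j, -0.04+0.23j, (0.06+0.1j), (0.21-0.12j)], [0.03-0.21j, 0.22+0.05j, (-0.14-0.2j), -0.11-0.03j, -0.08+0.24j], [(0.45-0.22j), (0.2+0.5j), 0.21-0.55j, (-0.09-0.26j), (-0.57+0.17j)], [(-0.04+0.22j), (-0.24-0.06j), (0.15+0.22j), (0.12+0.03j), 0.08-0.26j]] + [[-0.10+0.00j, -0.09-0.00j, 0.33+0.00j, (-0.15+0j), (0.22-0j)],[(-0.06+0j), -0.05-0.00j, 0.18+0.00j, -0.09+0.00j, (0.12-0j)],[(-0.07+0j), (-0.07-0j), (0.24+0j), -0.11+0.00j, 0.16-0.00j],[0.04-0.00j, (0.04+0j), (-0.14-0j), 0.07-0.00j, -0.09+0.00j],[-0.13+0.00j, -0.12-0.00j, 0.43+0.00j, (-0.2+0j), (0.29-0j)]]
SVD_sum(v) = [[-1.17,0.51,0.32,-0.49,0.41], [0.85,-0.37,-0.23,0.35,-0.3], [0.45,-0.20,-0.12,0.19,-0.16], [1.89,-0.82,-0.51,0.79,-0.67], [0.08,-0.04,-0.02,0.03,-0.03]] + [[0.03, 0.96, -0.74, 1.06, 0.72], [0.02, 0.53, -0.41, 0.58, 0.4], [0.01, 0.17, -0.13, 0.19, 0.13], [0.01, 0.3, -0.23, 0.33, 0.22], [0.01, 0.42, -0.32, 0.46, 0.31]] + [[0.05, 0.22, 0.07, -0.02, -0.20], [-0.19, -0.82, -0.25, 0.07, 0.74], [-0.05, -0.19, -0.06, 0.02, 0.17], [0.13, 0.54, 0.16, -0.05, -0.49], [0.05, 0.22, 0.07, -0.02, -0.2]] + [[0.01, 0.03, -0.2, -0.15, -0.02], [-0.00, -0.01, 0.08, 0.06, 0.01], [0.01, 0.03, -0.26, -0.19, -0.03], [0.01, 0.02, -0.12, -0.09, -0.01], [-0.03, -0.07, 0.56, 0.42, 0.06]] + [[-0.01,-0.01,-0.01,0.01,-0.01], [-0.03,-0.01,-0.02,0.02,-0.03], [0.11,0.05,0.06,-0.08,0.11], [-0.02,-0.01,-0.01,0.02,-0.02], [0.04,0.02,0.02,-0.03,0.04]]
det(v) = -1.79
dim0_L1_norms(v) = [4.43, 3.1, 2.93, 3.47, 3.08]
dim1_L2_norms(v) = [2.32, 1.85, 0.79, 2.54, 1.1]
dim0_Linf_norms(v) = [2.01, 1.71, 0.83, 1.09, 0.97]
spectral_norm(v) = 3.03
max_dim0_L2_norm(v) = 2.44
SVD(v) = [[-0.48,0.79,0.21,0.30,-0.11], [0.35,0.43,-0.78,-0.11,-0.26], [0.19,0.14,-0.18,0.39,0.87], [0.78,0.24,0.52,0.18,-0.18], [0.03,0.34,0.21,-0.84,0.36]] @ diag([3.025863593681381, 2.2418594102734306, 1.468840296541898, 0.8404372370912726, 0.2137506275246079]) @ [[0.80, -0.35, -0.22, 0.33, -0.28], [0.02, 0.54, -0.42, 0.60, 0.41], [0.17, 0.71, 0.22, -0.06, -0.64], [0.04, 0.1, -0.8, -0.59, -0.09], [0.57, 0.26, 0.31, -0.42, 0.58]]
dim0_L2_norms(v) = [2.44, 1.93, 1.37, 1.76, 1.57]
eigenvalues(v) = [(1.74+0j), (-1.77+0j), (-0.75+0.88j), (-0.75-0.88j), (0.44+0j)]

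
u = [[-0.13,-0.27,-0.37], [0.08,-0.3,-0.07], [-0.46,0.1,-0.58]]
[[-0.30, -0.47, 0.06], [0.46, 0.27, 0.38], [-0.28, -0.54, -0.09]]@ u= [[-0.03, 0.23, 0.11], [-0.21, -0.17, -0.41], [0.03, 0.23, 0.19]]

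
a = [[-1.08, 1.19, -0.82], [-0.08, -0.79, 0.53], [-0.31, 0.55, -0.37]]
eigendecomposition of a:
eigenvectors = [[0.02,-0.9,0.94], [-0.56,-0.39,-0.13], [-0.83,-0.18,0.32]]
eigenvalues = [0.0, -0.73, -1.52]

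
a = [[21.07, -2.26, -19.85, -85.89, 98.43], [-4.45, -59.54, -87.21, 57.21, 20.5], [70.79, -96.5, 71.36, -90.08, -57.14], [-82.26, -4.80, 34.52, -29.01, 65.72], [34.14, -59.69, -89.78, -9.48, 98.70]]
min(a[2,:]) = -96.5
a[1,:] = [-4.45, -59.54, -87.21, 57.21, 20.5]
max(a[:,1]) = -2.26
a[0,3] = -85.89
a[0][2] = -19.85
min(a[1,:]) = -87.21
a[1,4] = 20.5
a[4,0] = 34.14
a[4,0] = 34.14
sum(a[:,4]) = 226.21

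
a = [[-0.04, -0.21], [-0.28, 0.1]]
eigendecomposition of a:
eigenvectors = [[-0.75,0.55],[-0.66,-0.84]]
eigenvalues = [-0.22, 0.28]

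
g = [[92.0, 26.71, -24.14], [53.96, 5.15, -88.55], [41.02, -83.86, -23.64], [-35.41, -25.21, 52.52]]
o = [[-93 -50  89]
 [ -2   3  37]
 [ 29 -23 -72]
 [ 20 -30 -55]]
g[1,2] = -88.55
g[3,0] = -35.41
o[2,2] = -72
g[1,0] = 53.96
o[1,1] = 3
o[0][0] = -93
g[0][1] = 26.71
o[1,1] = 3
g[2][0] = 41.02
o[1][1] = 3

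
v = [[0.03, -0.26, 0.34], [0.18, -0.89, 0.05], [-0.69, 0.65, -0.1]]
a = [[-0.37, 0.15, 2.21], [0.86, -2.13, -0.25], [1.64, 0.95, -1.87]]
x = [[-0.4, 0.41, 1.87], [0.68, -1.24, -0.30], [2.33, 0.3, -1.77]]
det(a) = 8.14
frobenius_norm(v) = 1.39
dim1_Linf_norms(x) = [1.87, 1.24, 2.33]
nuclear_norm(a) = 6.69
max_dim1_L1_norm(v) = 1.44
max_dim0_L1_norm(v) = 1.8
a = x + v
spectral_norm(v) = 1.29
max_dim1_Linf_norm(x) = 2.33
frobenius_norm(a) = 4.18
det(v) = -0.16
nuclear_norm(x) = 5.85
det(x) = 5.08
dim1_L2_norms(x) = [1.96, 1.45, 2.94]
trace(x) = -3.41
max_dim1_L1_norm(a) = 4.46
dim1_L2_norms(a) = [2.25, 2.31, 2.66]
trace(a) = -4.37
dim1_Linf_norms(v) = [0.34, 0.89, 0.69]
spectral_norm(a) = 3.29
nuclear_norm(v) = 2.01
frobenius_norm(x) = 3.82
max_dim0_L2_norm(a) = 2.91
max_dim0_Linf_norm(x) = 2.33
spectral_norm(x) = 3.39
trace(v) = -0.96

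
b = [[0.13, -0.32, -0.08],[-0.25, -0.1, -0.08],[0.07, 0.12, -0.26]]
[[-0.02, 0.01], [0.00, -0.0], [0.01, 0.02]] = b @ [[-0.03, 0.03], [0.06, 0.01], [-0.01, -0.08]]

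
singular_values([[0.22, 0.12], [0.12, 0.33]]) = [0.41, 0.14]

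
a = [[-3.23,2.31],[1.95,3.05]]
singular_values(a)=[4.0, 3.59]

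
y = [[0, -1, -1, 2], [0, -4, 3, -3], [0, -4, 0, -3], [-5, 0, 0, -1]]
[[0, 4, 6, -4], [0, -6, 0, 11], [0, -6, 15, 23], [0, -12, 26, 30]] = y @ [[0, 2, -5, -5], [0, 0, -3, -2], [0, 0, -5, -4], [0, 2, -1, -5]]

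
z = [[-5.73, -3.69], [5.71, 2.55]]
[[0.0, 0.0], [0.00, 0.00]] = z @ [[0.0, -0.0], [0.0, -0.00]]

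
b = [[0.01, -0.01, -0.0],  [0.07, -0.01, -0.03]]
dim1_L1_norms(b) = [0.02, 0.11]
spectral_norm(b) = 0.08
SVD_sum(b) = [[0.01, -0.0, -0.0], [0.07, -0.01, -0.03]] + [[0.0, -0.01, 0.00], [-0.0, 0.0, -0.00]]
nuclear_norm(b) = 0.09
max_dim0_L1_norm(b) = 0.08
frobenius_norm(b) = 0.08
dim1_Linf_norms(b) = [0.01, 0.07]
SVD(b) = [[-0.14, -0.99], [-0.99, 0.14]] @ diag([0.07752517025536373, 0.00947881727204735]) @ [[-0.91, 0.15, 0.38],[-0.04, 0.90, -0.43]]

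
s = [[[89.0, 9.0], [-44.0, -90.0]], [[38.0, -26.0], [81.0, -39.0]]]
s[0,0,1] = 9.0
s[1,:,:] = [[38.0, -26.0], [81.0, -39.0]]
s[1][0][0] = 38.0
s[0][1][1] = -90.0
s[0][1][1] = -90.0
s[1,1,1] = -39.0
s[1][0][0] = 38.0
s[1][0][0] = 38.0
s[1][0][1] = -26.0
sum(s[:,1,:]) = -92.0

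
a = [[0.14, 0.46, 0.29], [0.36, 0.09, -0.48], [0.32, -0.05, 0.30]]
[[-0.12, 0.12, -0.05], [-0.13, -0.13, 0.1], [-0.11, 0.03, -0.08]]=a@ [[-0.35, -0.09, -0.03], [-0.14, 0.15, 0.04], [-0.01, 0.23, -0.23]]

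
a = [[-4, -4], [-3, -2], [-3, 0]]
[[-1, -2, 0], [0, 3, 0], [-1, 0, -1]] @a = [[10, 8], [-9, -6], [7, 4]]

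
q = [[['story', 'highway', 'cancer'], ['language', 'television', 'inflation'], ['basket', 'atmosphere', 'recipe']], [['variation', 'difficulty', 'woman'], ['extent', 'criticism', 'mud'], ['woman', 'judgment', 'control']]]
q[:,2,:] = [['basket', 'atmosphere', 'recipe'], ['woman', 'judgment', 'control']]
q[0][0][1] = 'highway'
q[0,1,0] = 'language'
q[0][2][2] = 'recipe'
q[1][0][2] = 'woman'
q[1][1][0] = 'extent'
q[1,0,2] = 'woman'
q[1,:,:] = [['variation', 'difficulty', 'woman'], ['extent', 'criticism', 'mud'], ['woman', 'judgment', 'control']]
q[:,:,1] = [['highway', 'television', 'atmosphere'], ['difficulty', 'criticism', 'judgment']]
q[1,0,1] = 'difficulty'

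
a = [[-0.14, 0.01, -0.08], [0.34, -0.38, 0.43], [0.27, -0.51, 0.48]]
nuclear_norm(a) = 1.15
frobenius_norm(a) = 1.02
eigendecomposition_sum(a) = [[0.00-0.00j, 0j, (-0+0j)], [(-0+0j), -0.00+0.00j, 0.00+0.00j], [(-0+0j), -0.00+0.00j, 0j]] + [[(-0.07+0j),-0.09j,-0.04+0.06j], [(0.17+0.13j),-0.19+0.20j,(0.21-0.06j)], [(0.14+0.19j),-0.25+0.15j,(0.24+0j)]] + [[(-0.07-0j), 0.00+0.09j, -0.04-0.06j], [(0.17-0.13j), (-0.19-0.2j), 0.21+0.06j], [(0.14-0.19j), -0.25-0.15j, 0.24-0.00j]]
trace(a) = -0.04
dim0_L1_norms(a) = [0.75, 0.9, 0.99]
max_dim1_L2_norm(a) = 0.75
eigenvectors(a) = [[(-0.4+0j), 0.12-0.18j, 0.12+0.18j],[(0.51+0j), (-0.64+0.19j), -0.64-0.19j],[(0.76+0j), (-0.71+0j), (-0.71-0j)]]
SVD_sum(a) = [[-0.05, 0.07, -0.08], [0.29, -0.42, 0.43], [0.33, -0.47, 0.48]] + [[-0.09, -0.06, -0.00], [0.05, 0.04, 0.0], [-0.06, -0.04, -0.0]] + [[0.0, -0.0, -0.0], [0.0, -0.00, -0.00], [-0.0, 0.00, 0.0]]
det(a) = 0.00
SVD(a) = [[-0.12, -0.76, -0.64], [0.66, 0.42, -0.62], [0.74, -0.5, 0.45]] @ diag([1.0068495171869063, 0.14371504765781942, 0.0001865936906708638]) @ [[0.44, -0.63, 0.64], [0.81, 0.59, 0.03], [-0.4, 0.51, 0.76]]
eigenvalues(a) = [0j, (-0.02+0.2j), (-0.02-0.2j)]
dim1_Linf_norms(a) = [0.14, 0.43, 0.51]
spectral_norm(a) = 1.01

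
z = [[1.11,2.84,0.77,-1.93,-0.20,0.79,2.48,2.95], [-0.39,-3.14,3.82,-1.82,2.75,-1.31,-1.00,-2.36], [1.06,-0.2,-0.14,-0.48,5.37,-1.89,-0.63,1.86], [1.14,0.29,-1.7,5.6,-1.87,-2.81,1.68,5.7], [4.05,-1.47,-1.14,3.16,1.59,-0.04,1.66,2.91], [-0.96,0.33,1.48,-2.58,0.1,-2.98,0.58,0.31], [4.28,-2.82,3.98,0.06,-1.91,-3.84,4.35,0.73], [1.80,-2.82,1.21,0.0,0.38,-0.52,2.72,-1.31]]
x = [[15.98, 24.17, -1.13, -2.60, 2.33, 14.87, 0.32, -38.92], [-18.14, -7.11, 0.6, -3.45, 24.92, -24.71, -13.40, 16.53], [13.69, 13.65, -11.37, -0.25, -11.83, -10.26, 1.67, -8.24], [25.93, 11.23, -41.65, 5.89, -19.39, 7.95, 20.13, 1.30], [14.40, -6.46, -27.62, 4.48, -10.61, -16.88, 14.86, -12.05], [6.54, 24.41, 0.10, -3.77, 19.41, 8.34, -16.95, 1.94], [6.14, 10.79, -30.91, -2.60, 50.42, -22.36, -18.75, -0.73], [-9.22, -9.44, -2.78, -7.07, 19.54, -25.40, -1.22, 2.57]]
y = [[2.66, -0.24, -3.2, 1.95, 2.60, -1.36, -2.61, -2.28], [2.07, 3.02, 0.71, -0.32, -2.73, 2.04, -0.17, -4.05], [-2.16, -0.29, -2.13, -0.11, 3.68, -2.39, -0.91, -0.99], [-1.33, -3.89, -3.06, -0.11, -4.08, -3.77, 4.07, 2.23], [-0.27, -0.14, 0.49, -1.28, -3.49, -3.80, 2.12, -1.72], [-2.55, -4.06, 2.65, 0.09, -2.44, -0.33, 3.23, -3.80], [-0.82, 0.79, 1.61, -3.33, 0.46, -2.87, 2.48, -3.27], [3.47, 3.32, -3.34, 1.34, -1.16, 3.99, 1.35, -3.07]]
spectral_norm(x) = 86.28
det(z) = 24535.59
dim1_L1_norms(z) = [13.07, 16.59, 11.63, 20.79, 16.02, 9.32, 21.97, 10.76]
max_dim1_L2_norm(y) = 8.87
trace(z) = 5.08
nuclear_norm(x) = 282.50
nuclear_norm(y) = 47.56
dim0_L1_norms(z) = [14.79, 13.91, 14.24, 15.63, 14.17, 14.18, 15.1, 18.13]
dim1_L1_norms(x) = [100.32, 108.86, 70.96, 133.47, 107.36, 81.46, 142.7, 77.24]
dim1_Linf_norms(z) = [2.95, 3.82, 5.37, 5.7, 4.05, 2.98, 4.35, 2.82]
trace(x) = -15.06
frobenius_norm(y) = 19.87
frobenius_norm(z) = 18.92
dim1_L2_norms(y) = [6.46, 6.49, 5.51, 8.87, 6.0, 7.81, 6.35, 8.03]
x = z @ y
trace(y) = -0.97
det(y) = -111835.27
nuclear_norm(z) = 43.48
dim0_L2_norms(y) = [6.09, 7.25, 6.76, 4.3, 8.01, 8.04, 6.87, 8.07]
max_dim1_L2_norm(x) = 67.16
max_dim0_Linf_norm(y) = 4.08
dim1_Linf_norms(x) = [38.92, 24.92, 13.69, 41.65, 27.62, 24.41, 50.42, 25.4]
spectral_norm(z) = 11.83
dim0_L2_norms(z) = [6.53, 6.02, 6.24, 7.43, 6.8, 6.14, 6.31, 7.81]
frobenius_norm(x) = 133.65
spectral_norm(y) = 12.25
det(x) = -2733816349.85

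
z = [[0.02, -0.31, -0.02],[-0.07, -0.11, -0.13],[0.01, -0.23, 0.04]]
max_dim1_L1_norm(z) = 0.35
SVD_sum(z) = [[0.00, -0.31, -0.02], [0.00, -0.12, -0.01], [0.00, -0.23, -0.02]] + [[0.01,-0.00,0.01],[-0.06,0.01,-0.12],[0.03,-0.0,0.05]] + [[0.01, 0.0, -0.01],[-0.01, -0.00, 0.0],[-0.02, -0.00, 0.01]]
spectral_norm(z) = 0.40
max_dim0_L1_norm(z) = 0.65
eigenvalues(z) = [-0.28, 0.03, 0.2]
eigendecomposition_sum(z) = [[-0.04, -0.2, -0.08], [-0.04, -0.18, -0.08], [-0.03, -0.12, -0.05]] + [[0.02, -0.0, -0.02], [0.00, -0.00, -0.00], [-0.01, 0.0, 0.01]] + [[0.05, -0.11, 0.08], [-0.03, 0.07, -0.05], [0.05, -0.11, 0.08]]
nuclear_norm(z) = 0.58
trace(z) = -0.05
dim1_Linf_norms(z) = [0.31, 0.13, 0.23]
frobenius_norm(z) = 0.43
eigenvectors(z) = [[0.67, 0.88, 0.65], [0.61, 0.01, -0.42], [0.42, -0.48, 0.64]]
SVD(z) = [[0.77, -0.09, -0.63], [0.3, 0.92, 0.24], [0.56, -0.37, 0.74]] @ diag([0.40248279824791705, 0.15100506067887934, 0.024598145537710368]) @ [[0.0, -1.0, -0.08],  [-0.46, 0.07, -0.88],  [-0.89, -0.04, 0.46]]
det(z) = -0.00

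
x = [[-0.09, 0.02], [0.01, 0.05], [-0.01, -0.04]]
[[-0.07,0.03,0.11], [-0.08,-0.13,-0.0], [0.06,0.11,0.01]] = x @ [[0.39, -0.92, -1.14],[-1.59, -2.5, 0.15]]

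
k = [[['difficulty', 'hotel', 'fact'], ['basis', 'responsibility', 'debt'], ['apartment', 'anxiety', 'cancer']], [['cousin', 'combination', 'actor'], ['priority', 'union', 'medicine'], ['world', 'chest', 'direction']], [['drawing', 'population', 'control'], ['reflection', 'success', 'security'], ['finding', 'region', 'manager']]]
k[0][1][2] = 'debt'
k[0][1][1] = 'responsibility'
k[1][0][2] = 'actor'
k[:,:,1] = [['hotel', 'responsibility', 'anxiety'], ['combination', 'union', 'chest'], ['population', 'success', 'region']]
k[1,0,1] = 'combination'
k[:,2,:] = [['apartment', 'anxiety', 'cancer'], ['world', 'chest', 'direction'], ['finding', 'region', 'manager']]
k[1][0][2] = 'actor'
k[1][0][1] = 'combination'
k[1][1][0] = 'priority'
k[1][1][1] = 'union'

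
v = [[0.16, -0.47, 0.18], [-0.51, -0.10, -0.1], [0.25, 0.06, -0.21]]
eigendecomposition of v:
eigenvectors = [[-0.77, 0.57, -0.12], [0.61, 0.57, 0.27], [-0.2, -0.6, 0.96]]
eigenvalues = [0.58, -0.5, -0.23]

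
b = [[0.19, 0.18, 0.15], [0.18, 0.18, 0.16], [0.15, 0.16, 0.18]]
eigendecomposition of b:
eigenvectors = [[-0.59, -0.58, -0.56], [-0.59, 0.79, -0.19], [-0.55, -0.22, 0.80]]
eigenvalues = [0.51, 0.0, 0.04]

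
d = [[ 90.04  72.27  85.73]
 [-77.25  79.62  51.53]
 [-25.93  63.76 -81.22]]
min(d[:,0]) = -77.25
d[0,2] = 85.73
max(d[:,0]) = 90.04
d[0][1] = 72.27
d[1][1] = 79.62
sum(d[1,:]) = 53.900000000000006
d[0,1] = 72.27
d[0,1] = 72.27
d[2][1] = 63.76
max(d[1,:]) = 79.62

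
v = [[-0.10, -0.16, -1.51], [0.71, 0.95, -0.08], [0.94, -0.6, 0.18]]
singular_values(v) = [1.55, 1.19, 1.09]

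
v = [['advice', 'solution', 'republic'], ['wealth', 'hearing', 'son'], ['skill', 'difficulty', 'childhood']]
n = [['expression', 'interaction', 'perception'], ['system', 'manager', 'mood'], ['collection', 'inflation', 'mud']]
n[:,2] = ['perception', 'mood', 'mud']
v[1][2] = 'son'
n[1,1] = 'manager'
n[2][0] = 'collection'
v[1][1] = 'hearing'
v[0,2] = 'republic'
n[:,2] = ['perception', 'mood', 'mud']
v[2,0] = 'skill'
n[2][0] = 'collection'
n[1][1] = 'manager'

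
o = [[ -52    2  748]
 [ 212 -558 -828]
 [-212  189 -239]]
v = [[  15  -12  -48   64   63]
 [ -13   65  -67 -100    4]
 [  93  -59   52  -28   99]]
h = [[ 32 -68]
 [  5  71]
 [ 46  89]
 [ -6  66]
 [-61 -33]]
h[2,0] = 46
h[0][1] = -68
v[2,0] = 93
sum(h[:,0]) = 16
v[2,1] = -59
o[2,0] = -212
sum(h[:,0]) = 16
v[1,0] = -13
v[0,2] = -48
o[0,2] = 748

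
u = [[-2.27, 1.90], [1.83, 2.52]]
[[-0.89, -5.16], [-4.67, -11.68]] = u@ [[-0.72, -1.0],[-1.33, -3.91]]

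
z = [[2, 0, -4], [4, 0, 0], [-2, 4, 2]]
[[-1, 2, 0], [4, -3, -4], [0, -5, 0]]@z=[[6, 0, 4], [4, -16, -24], [-20, 0, 0]]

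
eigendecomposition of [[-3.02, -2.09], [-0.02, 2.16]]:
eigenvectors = [[-1.0,0.37], [-0.00,-0.93]]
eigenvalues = [-3.03, 2.17]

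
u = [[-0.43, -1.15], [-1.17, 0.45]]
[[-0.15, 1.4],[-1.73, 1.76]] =u @ [[1.34, -1.72], [-0.37, -0.57]]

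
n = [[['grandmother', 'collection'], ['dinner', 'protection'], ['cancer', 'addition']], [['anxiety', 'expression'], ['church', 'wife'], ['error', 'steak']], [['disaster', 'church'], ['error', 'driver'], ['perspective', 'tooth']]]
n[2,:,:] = [['disaster', 'church'], ['error', 'driver'], ['perspective', 'tooth']]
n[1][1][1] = 'wife'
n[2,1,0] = 'error'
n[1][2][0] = 'error'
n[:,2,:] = [['cancer', 'addition'], ['error', 'steak'], ['perspective', 'tooth']]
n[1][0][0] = 'anxiety'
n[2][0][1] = 'church'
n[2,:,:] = [['disaster', 'church'], ['error', 'driver'], ['perspective', 'tooth']]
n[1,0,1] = 'expression'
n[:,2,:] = [['cancer', 'addition'], ['error', 'steak'], ['perspective', 'tooth']]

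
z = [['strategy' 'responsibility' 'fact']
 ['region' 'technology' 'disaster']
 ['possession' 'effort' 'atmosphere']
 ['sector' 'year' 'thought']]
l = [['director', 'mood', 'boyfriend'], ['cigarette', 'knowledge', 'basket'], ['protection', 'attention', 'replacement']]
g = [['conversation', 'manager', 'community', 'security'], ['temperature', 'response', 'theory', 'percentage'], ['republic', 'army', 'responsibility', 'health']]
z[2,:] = ['possession', 'effort', 'atmosphere']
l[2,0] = 'protection'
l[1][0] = 'cigarette'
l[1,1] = 'knowledge'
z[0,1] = 'responsibility'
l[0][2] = 'boyfriend'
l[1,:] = ['cigarette', 'knowledge', 'basket']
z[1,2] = 'disaster'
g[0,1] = 'manager'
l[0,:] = ['director', 'mood', 'boyfriend']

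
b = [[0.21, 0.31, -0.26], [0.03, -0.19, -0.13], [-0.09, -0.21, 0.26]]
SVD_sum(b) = [[0.18, 0.31, -0.28], [-0.01, -0.02, 0.02], [-0.13, -0.23, 0.21]] + [[-0.00, 0.01, 0.01], [0.03, -0.16, -0.16], [-0.01, 0.03, 0.03]] + [[0.04, -0.01, 0.01], [0.01, -0.0, 0.0], [0.05, -0.01, 0.02]]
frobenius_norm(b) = 0.62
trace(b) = 0.28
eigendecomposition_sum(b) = [[0.16, 0.20, -0.36], [0.03, 0.04, -0.07], [-0.11, -0.14, 0.25]] + [[0.05, 0.0, 0.07], [-0.00, -0.00, -0.01], [0.02, 0.00, 0.03]] + [[-0.0, 0.11, 0.03], [0.0, -0.23, -0.06], [0.00, -0.07, -0.02]]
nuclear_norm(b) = 0.87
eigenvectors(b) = [[0.81, 0.92, -0.42], [0.15, -0.08, 0.86], [-0.56, 0.37, 0.28]]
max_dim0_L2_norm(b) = 0.42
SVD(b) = [[-0.80, -0.05, -0.6], [0.06, 0.98, -0.17], [0.6, -0.18, -0.78]] @ diag([0.5681034065479509, 0.2330833676635409, 0.06656322698935312]) @ [[-0.39, -0.68, 0.62], [0.15, -0.71, -0.68], [-0.91, 0.17, -0.38]]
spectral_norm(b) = 0.57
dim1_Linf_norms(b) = [0.31, 0.19, 0.26]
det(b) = -0.01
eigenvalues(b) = [0.45, 0.08, -0.25]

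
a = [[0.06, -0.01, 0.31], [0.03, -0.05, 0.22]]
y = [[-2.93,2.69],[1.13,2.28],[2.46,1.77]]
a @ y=[[0.58, 0.69], [0.4, 0.36]]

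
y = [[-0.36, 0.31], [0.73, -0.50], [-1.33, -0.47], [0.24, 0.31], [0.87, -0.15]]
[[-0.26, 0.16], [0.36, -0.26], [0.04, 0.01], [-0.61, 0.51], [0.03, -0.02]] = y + [[0.1, -0.15],[-0.37, 0.24],[1.37, 0.48],[-0.85, 0.20],[-0.84, 0.13]]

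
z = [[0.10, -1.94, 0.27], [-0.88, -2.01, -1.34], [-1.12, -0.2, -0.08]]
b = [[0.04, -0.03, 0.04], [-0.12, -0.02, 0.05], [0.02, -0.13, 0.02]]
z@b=[[0.24,0.00,-0.09], [0.18,0.24,-0.16], [-0.02,0.05,-0.06]]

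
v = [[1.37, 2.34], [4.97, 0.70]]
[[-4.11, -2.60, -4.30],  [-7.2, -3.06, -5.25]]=v@[[-1.31, -0.5, -0.87],  [-0.99, -0.82, -1.33]]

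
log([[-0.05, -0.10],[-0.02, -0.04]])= [[-21.81+1.75j, (48.49+3.49j)], [(9.7+0.7j), -26.65+1.40j]]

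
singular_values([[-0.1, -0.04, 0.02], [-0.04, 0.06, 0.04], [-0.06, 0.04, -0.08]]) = [0.12, 0.1, 0.08]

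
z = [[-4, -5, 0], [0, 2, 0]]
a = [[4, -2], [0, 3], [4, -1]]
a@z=[[-16, -24, 0], [0, 6, 0], [-16, -22, 0]]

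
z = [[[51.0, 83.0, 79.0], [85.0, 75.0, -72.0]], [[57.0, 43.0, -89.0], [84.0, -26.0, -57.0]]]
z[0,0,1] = 83.0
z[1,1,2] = -57.0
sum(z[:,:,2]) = -139.0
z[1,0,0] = 57.0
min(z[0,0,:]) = 51.0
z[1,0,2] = -89.0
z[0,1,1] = 75.0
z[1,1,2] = -57.0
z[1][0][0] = 57.0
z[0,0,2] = 79.0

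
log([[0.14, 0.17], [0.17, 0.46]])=[[-2.38, 0.76], [0.76, -0.96]]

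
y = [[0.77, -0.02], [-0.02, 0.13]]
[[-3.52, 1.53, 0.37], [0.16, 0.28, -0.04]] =y @ [[-4.56, 2.05, 0.47], [0.52, 2.49, -0.23]]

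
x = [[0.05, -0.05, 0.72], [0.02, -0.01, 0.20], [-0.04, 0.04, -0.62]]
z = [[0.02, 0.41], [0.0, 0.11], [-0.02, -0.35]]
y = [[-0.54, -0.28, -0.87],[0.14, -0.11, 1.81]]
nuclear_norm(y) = 2.56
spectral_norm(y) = 2.04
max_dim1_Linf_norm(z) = 0.41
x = z @ y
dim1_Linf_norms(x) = [0.72, 0.2, 0.62]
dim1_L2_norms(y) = [1.06, 1.82]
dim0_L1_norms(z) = [0.04, 0.87]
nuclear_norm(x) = 0.99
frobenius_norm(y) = 2.11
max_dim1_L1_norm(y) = 2.06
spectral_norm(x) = 0.98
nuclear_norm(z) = 0.56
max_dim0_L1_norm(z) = 0.87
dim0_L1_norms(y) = [0.68, 0.39, 2.68]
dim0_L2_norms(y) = [0.56, 0.3, 2.01]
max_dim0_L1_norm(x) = 1.54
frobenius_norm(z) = 0.55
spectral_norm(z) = 0.55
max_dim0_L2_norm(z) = 0.55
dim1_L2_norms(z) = [0.41, 0.11, 0.35]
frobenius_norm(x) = 0.98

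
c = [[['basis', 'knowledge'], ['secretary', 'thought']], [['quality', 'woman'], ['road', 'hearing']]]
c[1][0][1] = 'woman'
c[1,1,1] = 'hearing'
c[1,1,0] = 'road'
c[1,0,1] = 'woman'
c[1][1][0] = 'road'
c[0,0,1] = 'knowledge'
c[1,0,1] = 'woman'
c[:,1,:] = [['secretary', 'thought'], ['road', 'hearing']]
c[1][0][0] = 'quality'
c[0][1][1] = 'thought'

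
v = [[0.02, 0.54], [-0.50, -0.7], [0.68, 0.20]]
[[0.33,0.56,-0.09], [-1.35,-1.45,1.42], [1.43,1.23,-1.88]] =v @ [[1.94, 1.52, -2.74], [0.54, 0.98, -0.07]]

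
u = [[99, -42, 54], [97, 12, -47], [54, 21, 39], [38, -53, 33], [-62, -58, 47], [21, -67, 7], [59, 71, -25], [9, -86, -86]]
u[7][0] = 9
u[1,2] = -47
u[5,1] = -67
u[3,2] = 33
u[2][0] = 54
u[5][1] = -67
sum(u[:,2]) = 22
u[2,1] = 21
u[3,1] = -53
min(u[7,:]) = -86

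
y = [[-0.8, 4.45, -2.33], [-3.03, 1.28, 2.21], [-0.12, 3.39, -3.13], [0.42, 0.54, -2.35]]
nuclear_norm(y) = 12.21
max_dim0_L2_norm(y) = 5.76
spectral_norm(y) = 7.03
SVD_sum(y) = [[-0.32, 3.88, -3.1], [0.01, -0.14, 0.11], [-0.3, 3.59, -2.87], [-0.12, 1.45, -1.16]] + [[-0.72, 0.41, 0.59], [-2.80, 1.59, 2.28], [0.25, -0.14, -0.21], [1.02, -0.58, -0.83]] + [[0.24,0.16,0.18], [-0.24,-0.17,-0.18], [-0.08,-0.05,-0.06], [-0.48,-0.33,-0.36]]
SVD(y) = [[-0.71,  0.23,  -0.4], [0.03,  0.91,  0.41], [-0.65,  -0.08,  0.13], [-0.26,  -0.33,  0.81]] @ diag([7.026560050012042, 4.333118522888951, 0.8486682097094231]) @ [[0.06,-0.78,0.62], [-0.71,0.4,0.58], [-0.7,-0.48,-0.53]]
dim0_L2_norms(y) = [3.16, 5.76, 5.06]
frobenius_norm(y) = 8.30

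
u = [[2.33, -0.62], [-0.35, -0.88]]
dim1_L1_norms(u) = [2.95, 1.23]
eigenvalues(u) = [2.4, -0.95]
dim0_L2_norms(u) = [2.36, 1.08]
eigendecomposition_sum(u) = [[2.35, -0.44],[-0.25, 0.05]] + [[-0.02, -0.18], [-0.10, -0.93]]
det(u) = -2.27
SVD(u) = [[-1.0, 0.05], [0.05, 1.00]] @ diag([2.414140127131468, 0.9392164002899751]) @ [[-0.97, 0.24],[-0.24, -0.97]]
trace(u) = 1.45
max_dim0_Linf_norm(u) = 2.33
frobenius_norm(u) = 2.59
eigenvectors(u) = [[0.99, 0.19], [-0.11, 0.98]]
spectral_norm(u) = 2.41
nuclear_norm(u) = 3.35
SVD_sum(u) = [[2.34, -0.57], [-0.13, 0.03]] + [[-0.01, -0.05], [-0.22, -0.91]]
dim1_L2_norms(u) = [2.41, 0.95]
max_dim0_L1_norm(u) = 2.68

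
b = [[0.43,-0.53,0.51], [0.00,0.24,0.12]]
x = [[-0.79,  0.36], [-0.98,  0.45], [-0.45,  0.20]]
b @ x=[[-0.05, 0.02],[-0.29, 0.13]]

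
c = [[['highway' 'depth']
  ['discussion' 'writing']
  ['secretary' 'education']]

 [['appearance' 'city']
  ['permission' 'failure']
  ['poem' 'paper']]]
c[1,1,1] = 'failure'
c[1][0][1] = 'city'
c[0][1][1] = 'writing'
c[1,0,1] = 'city'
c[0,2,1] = 'education'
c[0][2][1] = 'education'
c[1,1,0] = 'permission'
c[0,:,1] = ['depth', 'writing', 'education']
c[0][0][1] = 'depth'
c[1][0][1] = 'city'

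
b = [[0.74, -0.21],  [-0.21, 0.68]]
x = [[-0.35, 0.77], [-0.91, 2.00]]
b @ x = [[-0.07, 0.15], [-0.55, 1.20]]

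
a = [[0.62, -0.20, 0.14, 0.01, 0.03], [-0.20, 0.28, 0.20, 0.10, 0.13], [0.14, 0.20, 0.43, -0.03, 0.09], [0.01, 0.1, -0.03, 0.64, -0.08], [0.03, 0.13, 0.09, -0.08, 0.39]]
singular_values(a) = [0.74, 0.66, 0.65, 0.31, 0.01]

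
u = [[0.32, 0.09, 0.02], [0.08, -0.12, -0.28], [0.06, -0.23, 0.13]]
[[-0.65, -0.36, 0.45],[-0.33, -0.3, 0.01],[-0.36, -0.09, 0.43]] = u@[[-2.33, -1.26, 1.62],[0.99, 0.38, -0.96],[0.09, 0.54, 0.83]]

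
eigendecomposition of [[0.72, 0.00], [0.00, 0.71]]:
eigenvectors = [[1.0, 0.0],[0.0, 1.0]]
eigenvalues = [0.72, 0.71]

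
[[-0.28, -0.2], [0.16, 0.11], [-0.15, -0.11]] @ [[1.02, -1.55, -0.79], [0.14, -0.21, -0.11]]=[[-0.31, 0.48, 0.24], [0.18, -0.27, -0.14], [-0.17, 0.26, 0.13]]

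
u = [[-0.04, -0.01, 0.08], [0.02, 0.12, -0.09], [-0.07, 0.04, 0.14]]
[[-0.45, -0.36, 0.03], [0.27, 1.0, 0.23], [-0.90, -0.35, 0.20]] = u@[[1.22, -1.86, 1.57], [-1.87, 5.03, 2.73], [-5.25, -4.85, 1.46]]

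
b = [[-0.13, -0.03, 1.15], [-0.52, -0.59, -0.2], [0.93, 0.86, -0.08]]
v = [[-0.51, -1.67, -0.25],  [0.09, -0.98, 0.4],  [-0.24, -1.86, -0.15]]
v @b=[[0.7, 0.79, -0.23], [0.87, 0.92, 0.27], [0.86, 0.98, 0.11]]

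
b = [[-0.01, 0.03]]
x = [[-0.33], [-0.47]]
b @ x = [[-0.01]]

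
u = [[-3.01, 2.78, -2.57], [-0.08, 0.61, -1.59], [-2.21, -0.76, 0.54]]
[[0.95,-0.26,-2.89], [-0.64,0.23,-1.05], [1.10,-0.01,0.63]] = u@[[-0.48, 0.04, 0.03], [0.34, -0.29, -0.62], [0.56, -0.26, 0.42]]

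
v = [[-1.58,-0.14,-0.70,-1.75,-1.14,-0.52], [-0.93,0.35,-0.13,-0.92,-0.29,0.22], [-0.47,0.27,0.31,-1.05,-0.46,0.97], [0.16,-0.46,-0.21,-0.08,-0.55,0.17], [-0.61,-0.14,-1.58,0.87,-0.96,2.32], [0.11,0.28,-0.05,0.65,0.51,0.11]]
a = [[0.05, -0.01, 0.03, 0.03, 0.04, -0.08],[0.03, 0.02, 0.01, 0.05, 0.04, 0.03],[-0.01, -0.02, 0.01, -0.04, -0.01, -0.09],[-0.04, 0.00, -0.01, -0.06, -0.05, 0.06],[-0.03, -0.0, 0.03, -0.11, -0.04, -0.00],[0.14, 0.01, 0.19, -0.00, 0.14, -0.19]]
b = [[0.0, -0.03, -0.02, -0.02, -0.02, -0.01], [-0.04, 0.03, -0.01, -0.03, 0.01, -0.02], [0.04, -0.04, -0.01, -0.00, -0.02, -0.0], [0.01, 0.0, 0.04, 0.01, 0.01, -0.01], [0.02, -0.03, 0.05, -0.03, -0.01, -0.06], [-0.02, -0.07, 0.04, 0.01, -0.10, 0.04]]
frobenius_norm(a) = 0.41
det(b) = 0.00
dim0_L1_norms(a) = [0.3, 0.06, 0.28, 0.29, 0.32, 0.45]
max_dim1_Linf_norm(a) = 0.19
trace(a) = -0.21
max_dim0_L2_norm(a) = 0.23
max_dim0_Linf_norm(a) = 0.19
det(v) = 0.00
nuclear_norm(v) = 8.70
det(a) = 0.00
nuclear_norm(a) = 0.64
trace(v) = -1.85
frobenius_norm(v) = 4.86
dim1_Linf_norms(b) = [0.03, 0.04, 0.04, 0.04, 0.06, 0.1]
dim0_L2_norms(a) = [0.16, 0.03, 0.2, 0.14, 0.16, 0.23]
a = b @ v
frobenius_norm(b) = 0.20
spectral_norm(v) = 3.43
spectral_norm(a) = 0.36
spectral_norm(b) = 0.15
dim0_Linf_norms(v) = [1.58, 0.46, 1.58, 1.75, 1.14, 2.32]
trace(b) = 0.06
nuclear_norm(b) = 0.38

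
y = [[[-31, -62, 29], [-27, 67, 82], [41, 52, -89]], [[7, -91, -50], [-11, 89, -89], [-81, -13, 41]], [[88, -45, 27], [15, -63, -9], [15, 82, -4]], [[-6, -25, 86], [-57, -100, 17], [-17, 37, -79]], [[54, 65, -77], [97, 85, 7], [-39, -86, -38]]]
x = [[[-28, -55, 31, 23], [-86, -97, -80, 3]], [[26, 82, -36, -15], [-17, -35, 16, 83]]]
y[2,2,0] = 15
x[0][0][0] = -28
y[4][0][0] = 54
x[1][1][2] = 16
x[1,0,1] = 82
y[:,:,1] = [[-62, 67, 52], [-91, 89, -13], [-45, -63, 82], [-25, -100, 37], [65, 85, -86]]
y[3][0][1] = -25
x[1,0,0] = 26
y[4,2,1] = -86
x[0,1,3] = 3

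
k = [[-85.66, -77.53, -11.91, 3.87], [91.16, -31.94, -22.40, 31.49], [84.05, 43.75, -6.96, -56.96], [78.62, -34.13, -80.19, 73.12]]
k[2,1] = 43.75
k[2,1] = 43.75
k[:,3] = [3.87, 31.49, -56.96, 73.12]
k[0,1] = -77.53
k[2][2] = -6.96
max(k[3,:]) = 78.62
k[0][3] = 3.87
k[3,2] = -80.19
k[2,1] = 43.75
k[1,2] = -22.4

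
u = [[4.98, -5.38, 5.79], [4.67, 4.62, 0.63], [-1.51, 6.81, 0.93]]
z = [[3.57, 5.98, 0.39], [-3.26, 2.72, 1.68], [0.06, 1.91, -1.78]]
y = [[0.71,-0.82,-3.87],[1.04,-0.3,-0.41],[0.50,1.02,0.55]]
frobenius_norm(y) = 4.37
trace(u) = 10.53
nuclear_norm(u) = 21.35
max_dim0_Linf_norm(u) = 6.81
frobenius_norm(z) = 8.74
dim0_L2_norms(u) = [6.99, 9.83, 5.9]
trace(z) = 4.51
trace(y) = 0.96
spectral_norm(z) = 7.24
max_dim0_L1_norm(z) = 10.61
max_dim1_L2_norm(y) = 4.02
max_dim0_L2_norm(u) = 9.83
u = y @ z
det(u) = 253.05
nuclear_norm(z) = 13.72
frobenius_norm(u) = 13.43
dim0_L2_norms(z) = [4.83, 6.84, 2.48]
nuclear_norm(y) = 6.11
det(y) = -3.87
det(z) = -65.33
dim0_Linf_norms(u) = [4.98, 6.81, 5.79]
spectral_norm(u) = 10.66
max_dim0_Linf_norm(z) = 5.98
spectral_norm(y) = 4.13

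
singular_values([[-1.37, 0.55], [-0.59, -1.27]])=[1.49, 1.38]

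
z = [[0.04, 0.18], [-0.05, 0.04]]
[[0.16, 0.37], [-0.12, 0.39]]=z@[[2.71, -5.29], [0.27, 3.21]]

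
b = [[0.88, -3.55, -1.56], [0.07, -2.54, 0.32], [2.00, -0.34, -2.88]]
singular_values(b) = [4.95, 3.19, 0.27]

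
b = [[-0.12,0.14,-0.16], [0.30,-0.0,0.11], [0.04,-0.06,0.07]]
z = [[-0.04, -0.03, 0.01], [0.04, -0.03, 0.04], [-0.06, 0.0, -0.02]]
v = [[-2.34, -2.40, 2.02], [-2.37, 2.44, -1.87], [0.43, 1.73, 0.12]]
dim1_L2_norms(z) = [0.05, 0.06, 0.06]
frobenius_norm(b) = 0.41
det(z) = 0.00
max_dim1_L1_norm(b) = 0.42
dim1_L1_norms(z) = [0.08, 0.11, 0.08]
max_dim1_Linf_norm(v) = 2.44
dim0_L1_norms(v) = [5.14, 6.57, 4.01]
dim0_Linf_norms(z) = [0.06, 0.03, 0.04]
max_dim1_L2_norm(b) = 0.32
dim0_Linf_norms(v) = [2.37, 2.44, 2.02]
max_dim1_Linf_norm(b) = 0.3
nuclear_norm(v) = 9.07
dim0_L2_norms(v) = [3.36, 3.83, 2.76]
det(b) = -0.00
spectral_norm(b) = 0.38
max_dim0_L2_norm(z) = 0.08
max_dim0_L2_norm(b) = 0.33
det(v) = -17.41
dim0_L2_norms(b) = [0.33, 0.15, 0.21]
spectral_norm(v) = 4.59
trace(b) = -0.05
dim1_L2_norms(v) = [3.91, 3.88, 1.79]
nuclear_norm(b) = 0.55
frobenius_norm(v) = 5.79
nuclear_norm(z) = 0.14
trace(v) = 0.22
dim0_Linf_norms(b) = [0.3, 0.14, 0.16]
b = v @ z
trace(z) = -0.09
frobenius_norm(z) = 0.10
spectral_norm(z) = 0.09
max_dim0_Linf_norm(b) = 0.3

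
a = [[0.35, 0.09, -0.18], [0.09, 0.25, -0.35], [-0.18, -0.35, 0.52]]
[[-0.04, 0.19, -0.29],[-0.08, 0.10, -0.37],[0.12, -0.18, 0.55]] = a@[[-0.03, 0.37, -0.42], [-0.34, -0.56, -0.65], [-0.01, -0.59, 0.48]]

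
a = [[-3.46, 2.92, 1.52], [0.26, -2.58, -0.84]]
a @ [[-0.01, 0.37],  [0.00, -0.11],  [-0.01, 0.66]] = [[0.02, -0.60],  [0.01, -0.17]]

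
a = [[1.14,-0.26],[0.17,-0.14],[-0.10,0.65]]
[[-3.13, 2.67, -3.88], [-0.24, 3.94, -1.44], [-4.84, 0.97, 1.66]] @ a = [[-2.73, -2.08],[0.54, -1.43],[-5.52, 2.2]]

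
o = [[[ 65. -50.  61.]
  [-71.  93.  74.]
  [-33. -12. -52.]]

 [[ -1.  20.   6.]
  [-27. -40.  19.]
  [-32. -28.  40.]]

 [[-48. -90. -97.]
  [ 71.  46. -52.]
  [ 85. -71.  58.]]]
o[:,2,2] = [-52.0, 40.0, 58.0]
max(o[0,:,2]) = 74.0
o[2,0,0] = -48.0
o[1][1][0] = -27.0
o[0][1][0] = -71.0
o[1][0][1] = 20.0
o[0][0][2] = 61.0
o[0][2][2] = -52.0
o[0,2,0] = -33.0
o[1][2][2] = 40.0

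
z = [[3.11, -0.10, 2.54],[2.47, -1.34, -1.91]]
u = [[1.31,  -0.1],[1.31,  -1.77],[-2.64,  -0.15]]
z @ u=[[-2.76, -0.52],[6.52, 2.41]]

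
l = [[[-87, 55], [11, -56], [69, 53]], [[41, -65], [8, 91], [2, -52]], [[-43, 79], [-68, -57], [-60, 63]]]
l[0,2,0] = 69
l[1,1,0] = 8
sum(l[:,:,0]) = -127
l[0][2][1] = 53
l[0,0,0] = -87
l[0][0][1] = 55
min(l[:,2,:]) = -60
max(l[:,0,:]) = 79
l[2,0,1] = 79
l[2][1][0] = -68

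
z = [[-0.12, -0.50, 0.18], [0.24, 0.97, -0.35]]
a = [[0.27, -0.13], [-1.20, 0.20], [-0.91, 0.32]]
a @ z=[[-0.06, -0.26, 0.09], [0.19, 0.79, -0.29], [0.19, 0.77, -0.28]]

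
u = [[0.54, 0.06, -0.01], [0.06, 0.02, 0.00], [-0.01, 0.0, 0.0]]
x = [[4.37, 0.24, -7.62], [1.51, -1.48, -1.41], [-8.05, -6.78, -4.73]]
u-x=[[-3.83,-0.18,7.61], [-1.45,1.50,1.41], [8.04,6.78,4.73]]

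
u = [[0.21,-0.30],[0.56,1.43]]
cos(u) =[[1.04,0.21], [-0.40,0.18]]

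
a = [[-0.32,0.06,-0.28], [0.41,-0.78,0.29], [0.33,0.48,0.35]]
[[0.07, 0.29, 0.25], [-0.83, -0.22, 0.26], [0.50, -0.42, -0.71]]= a @ [[0.60, -0.94, 0.14],  [1.13, -0.22, -0.7],  [-0.68, -0.02, -1.19]]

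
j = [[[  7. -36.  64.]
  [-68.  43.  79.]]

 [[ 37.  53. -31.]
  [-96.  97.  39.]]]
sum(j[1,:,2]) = 8.0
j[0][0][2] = 64.0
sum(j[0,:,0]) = -61.0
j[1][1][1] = 97.0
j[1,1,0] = -96.0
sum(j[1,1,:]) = 40.0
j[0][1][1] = 43.0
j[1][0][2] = -31.0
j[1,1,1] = 97.0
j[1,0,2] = -31.0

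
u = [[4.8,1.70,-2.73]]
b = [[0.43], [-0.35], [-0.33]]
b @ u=[[2.06, 0.73, -1.17], [-1.68, -0.6, 0.96], [-1.58, -0.56, 0.90]]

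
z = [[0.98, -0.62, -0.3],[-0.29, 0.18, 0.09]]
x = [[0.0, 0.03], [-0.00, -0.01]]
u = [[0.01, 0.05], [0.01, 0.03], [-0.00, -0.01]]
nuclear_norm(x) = 0.03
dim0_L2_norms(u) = [0.01, 0.06]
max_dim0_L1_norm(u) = 0.09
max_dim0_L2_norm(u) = 0.06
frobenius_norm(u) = 0.06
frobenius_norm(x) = 0.03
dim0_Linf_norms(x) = [0.0, 0.03]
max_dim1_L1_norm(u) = 0.06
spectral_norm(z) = 1.25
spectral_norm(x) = 0.03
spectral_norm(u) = 0.06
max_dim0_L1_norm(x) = 0.04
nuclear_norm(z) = 1.25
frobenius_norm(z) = 1.25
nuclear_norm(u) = 0.06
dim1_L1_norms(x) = [0.03, 0.01]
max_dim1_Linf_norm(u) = 0.05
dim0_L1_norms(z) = [1.27, 0.8, 0.39]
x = z @ u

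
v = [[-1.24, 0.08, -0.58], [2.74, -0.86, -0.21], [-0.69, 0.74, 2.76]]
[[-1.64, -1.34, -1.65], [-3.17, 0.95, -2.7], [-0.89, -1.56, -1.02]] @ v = [[-0.5, -0.20, -3.32], [8.40, -3.07, -5.81], [-2.47, 0.52, -1.97]]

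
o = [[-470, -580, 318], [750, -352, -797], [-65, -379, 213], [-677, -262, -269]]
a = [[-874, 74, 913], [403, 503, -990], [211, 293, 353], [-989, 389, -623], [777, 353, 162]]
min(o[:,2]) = -797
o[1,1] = -352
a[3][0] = -989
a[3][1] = 389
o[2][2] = 213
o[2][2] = 213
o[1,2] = -797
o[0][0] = -470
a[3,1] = 389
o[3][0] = -677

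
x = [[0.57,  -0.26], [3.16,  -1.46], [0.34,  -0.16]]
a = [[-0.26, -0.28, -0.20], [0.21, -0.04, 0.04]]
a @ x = [[-1.10, 0.51], [0.01, -0.0]]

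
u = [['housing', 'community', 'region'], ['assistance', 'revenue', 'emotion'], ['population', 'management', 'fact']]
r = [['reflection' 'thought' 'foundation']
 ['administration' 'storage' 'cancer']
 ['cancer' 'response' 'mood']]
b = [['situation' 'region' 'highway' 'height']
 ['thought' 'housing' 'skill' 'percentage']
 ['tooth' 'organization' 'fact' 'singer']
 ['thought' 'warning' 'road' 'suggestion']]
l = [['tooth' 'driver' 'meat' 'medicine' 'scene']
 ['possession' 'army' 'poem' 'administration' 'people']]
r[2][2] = 'mood'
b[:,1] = ['region', 'housing', 'organization', 'warning']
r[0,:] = ['reflection', 'thought', 'foundation']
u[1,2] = 'emotion'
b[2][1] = 'organization'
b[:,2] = ['highway', 'skill', 'fact', 'road']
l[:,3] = ['medicine', 'administration']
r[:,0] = ['reflection', 'administration', 'cancer']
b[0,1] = 'region'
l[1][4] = 'people'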